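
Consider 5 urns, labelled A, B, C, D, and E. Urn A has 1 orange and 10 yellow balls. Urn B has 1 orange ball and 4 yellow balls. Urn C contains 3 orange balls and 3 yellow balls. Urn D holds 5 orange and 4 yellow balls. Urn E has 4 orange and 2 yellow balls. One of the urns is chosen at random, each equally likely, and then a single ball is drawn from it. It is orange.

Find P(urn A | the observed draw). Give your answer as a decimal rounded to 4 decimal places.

0.0452

Under each hypothesis, the probability of this draw is: P(data | urn A) = (1/11) = 0.090909; P(data | urn B) = (1/5) = 0.2; P(data | urn C) = (3/6) = 0.5; P(data | urn D) = (5/9) = 0.55556; P(data | urn E) = (4/6) = 0.66667.
The prior-weighted likelihoods are 1/5 · 0.090909 = 0.018182, 1/5 · 0.2 = 0.04, 1/5 · 0.5 = 0.1, 1/5 · 0.55556 = 0.11111, 1/5 · 0.66667 = 0.13333; summing to 0.40263.
Therefore the posterior P(urn A | data) = (0.018182) / (0.40263) = 0.045158.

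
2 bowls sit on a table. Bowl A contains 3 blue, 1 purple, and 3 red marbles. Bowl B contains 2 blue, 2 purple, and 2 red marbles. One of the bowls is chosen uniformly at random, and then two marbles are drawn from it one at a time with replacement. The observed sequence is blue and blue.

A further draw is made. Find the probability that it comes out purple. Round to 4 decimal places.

0.2147

Under each hypothesis, the probability of the observed sequence is: P(data | bowl A) = (3/7)(3/7) = 9/49; P(data | bowl B) = (2/6)(2/6) = 1/9.
Multiplying each by its prior: 1/2 · 9/49 = 9/98, 1/2 · 1/9 = 1/18; these sum to 65/441.
Normalising, the posterior is P(bowl A | data) = 0.62308, P(bowl B | data) = 0.37692.
The predictive probability is P(purple next | data) = (1/7)(0.62308) + (1/3)(0.37692) = 0.21465.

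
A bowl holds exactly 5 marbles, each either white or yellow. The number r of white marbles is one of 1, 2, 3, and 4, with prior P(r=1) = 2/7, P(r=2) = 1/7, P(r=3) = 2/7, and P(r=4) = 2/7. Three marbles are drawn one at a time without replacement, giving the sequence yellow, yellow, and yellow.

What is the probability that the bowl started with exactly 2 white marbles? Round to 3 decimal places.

Compute the likelihood of the observed sequence for each case: P(data | r = 1) = (4/5)(3/4)(2/3) = 2/5; P(data | r = 2) = (3/5)(2/4)(1/3) = 1/10; P(data | r = 3) = (2/5)(1/4)(0/3) = 0; P(data | r = 4) = (1/5)(0/4) = 0.
Multiplying each by its prior: 2/7 · 2/5 = 4/35, 1/7 · 1/10 = 1/70, 2/7 · 0 = 0, 2/7 · 0 = 0; these sum to 9/70.
So P(r = 2 | data) = (1/70) / (9/70) = 1/9.

0.111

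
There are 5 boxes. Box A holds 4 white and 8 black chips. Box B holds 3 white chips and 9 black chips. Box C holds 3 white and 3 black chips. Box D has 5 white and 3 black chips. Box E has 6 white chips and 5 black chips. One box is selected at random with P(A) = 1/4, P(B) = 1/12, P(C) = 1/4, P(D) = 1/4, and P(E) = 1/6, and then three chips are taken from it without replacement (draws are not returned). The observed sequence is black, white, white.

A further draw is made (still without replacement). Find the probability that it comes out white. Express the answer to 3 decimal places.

0.437

Compute the likelihood of the observed sequence for each case: P(data | box A) = (8/12)(4/11)(3/10) = 0.072727; P(data | box B) = (9/12)(3/11)(2/10) = 0.040909; P(data | box C) = (3/6)(3/5)(2/4) = 0.15; P(data | box D) = (3/8)(5/7)(4/6) = 0.17857; P(data | box E) = (5/11)(6/10)(5/9) = 0.15152.
Weighting by the prior gives 1/4 · 0.072727 = 0.018182, 1/12 · 0.040909 = 0.0034091, 1/4 · 0.15 = 0.0375, 1/4 · 0.17857 = 0.044643, 1/6 · 0.15152 = 0.025253; these sum to 0.12899.
Dividing through by the total gives posterior P(box A | data) = 0.14096, P(box B | data) = 0.02643, P(box C | data) = 0.29073, P(box D | data) = 0.34611, P(box E | data) = 0.19578.
So P(white next | data) = Σ P(white next | H) P(H | data) = (2/9)(0.14096) + (1/9)(0.02643) + (1/3)(0.29073) + (3/5)(0.34611) + (1/2)(0.19578) = 0.43672.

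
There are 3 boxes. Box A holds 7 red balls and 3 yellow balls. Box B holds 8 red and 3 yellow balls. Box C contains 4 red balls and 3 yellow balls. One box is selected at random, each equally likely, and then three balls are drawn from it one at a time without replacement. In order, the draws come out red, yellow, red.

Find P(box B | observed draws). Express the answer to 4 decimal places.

0.3288

Compute the likelihood of the observed sequence for each case: P(data | box A) = (7/10)(3/9)(6/8) = 0.175; P(data | box B) = (8/11)(3/10)(7/9) = 0.1697; P(data | box C) = (4/7)(3/6)(3/5) = 0.17143.
The prior-weighted likelihoods are 1/3 · 0.175 = 0.058333, 1/3 · 0.1697 = 0.056566, 1/3 · 0.17143 = 0.057143; summing to 0.17204.
Hence P(box B | data) = (0.056566) / (0.17204) = 0.32879.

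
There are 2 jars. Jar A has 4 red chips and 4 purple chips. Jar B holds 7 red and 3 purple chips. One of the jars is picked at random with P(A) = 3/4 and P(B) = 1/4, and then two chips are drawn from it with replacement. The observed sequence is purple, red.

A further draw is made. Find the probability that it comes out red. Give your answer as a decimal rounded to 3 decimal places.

0.544

The likelihood of the observed sequence under each hypothesis: P(data | jar A) = (4/8)(4/8) = 1/4; P(data | jar B) = (3/10)(7/10) = 21/100.
The prior-weighted likelihoods are 3/4 · 1/4 = 3/16, 1/4 · 21/100 = 21/400; summing to 6/25.
Normalising, the posterior is P(jar A | data) = 25/32, P(jar B | data) = 7/32.
Averaging over the posterior, P(red next | data) = (1/2)(25/32) + (7/10)(7/32) = 87/160.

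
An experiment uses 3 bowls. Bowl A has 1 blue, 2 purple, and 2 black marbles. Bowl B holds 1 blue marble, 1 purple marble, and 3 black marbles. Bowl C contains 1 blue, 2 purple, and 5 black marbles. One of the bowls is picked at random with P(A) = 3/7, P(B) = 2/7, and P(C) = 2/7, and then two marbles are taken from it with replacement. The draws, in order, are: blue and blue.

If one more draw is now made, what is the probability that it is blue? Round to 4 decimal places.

0.1899

Compute the likelihood of the observed sequence for each case: P(data | bowl A) = (1/5)(1/5) = 0.04; P(data | bowl B) = (1/5)(1/5) = 0.04; P(data | bowl C) = (1/8)(1/8) = 0.015625.
The prior-weighted likelihoods are 3/7 · 0.04 = 0.017143, 2/7 · 0.04 = 0.011429, 2/7 · 0.015625 = 0.0044643; these sum to 0.033036.
The posterior is then P(bowl A | data) = 0.51892, P(bowl B | data) = 0.34595, P(bowl C | data) = 0.13514.
So P(blue next | data) = Σ P(blue next | H) P(H | data) = (1/5)(0.51892) + (1/5)(0.34595) + (1/8)(0.13514) = 0.18986.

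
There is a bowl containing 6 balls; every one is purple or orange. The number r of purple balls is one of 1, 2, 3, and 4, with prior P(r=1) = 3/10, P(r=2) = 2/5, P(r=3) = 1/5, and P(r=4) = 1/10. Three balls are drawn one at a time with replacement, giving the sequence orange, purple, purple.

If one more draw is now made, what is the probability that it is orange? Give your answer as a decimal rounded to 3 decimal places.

For each hypothesis, P(data | H) works out to: P(data | r = 1) = (5/6)(1/6)(1/6) = 5/216; P(data | r = 2) = (4/6)(2/6)(2/6) = 2/27; P(data | r = 3) = (3/6)(3/6)(3/6) = 1/8; P(data | r = 4) = (2/6)(4/6)(4/6) = 4/27.
Weighting by the prior gives 3/10 · 5/216 = 1/144, 2/5 · 2/27 = 4/135, 1/5 · 1/8 = 1/40, 1/10 · 4/27 = 2/135; summing to 11/144.
The posterior is then P(r = 1 | data) = 1/11, P(r = 2 | data) = 64/165, P(r = 3 | data) = 18/55, P(r = 4 | data) = 32/165.
The predictive probability is P(orange next | data) = (5/6)(1/11) + (2/3)(64/165) + (1/2)(18/55) + (1/3)(32/165) = 557/990.

0.563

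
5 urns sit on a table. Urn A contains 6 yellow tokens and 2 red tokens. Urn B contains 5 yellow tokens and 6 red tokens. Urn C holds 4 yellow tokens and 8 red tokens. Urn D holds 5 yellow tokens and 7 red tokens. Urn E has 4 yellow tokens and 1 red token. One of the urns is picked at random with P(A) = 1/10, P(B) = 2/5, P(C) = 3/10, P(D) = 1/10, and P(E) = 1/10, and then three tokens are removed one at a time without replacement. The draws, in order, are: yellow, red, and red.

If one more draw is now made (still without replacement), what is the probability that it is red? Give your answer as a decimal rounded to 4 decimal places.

Under each hypothesis, the probability of the observed sequence is: P(data | urn A) = (6/8)(2/7)(1/6) = 0.035714; P(data | urn B) = (5/11)(6/10)(5/9) = 0.15152; P(data | urn C) = (4/12)(8/11)(7/10) = 0.1697; P(data | urn D) = (5/12)(7/11)(6/10) = 0.15909; P(data | urn E) = (4/5)(1/4)(0/3) = 0.
Weighting by the prior gives 1/10 · 0.035714 = 0.0035714, 2/5 · 0.15152 = 0.060606, 3/10 · 0.1697 = 0.050909, 1/10 · 0.15909 = 0.015909, 1/10 · 0 = 0; summing to 0.131.
Dividing through by the total gives posterior P(urn A | data) = 0.027264, P(urn B | data) = 0.46266, P(urn C | data) = 0.38863, P(urn D | data) = 0.12145, P(urn E | data) = 0.
Averaging over the posterior, P(red next | data) = (0)(0.027264) + (1/2)(0.46266) + (2/3)(0.38863) + (5/9)(0.12145) = 0.55789.

0.5579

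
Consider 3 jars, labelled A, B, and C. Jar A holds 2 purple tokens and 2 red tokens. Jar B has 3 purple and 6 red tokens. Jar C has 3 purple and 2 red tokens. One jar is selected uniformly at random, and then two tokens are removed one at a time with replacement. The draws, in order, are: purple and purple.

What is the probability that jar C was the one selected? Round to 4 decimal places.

The likelihood of the observed sequence under each hypothesis: P(data | jar A) = (2/4)(2/4) = 0.25; P(data | jar B) = (3/9)(3/9) = 0.11111; P(data | jar C) = (3/5)(3/5) = 0.36.
Multiplying each by its prior: 1/3 · 0.25 = 0.083333, 1/3 · 0.11111 = 0.037037, 1/3 · 0.36 = 0.12; these sum to 0.24037.
Hence P(jar C | data) = (0.12) / (0.24037) = 0.49923.

0.4992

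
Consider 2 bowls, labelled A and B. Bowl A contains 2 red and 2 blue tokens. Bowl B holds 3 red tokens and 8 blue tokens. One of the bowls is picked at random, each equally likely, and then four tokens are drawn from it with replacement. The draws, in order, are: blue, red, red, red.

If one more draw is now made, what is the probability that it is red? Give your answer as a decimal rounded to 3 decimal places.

0.457

Compute the likelihood of the observed sequence for each case: P(data | bowl A) = (2/4)(2/4)(2/4)(2/4) = 0.0625; P(data | bowl B) = (8/11)(3/11)(3/11)(3/11) = 0.014753.
Multiplying each by its prior: 1/2 · 0.0625 = 0.03125, 1/2 · 0.014753 = 0.0073765; with total 0.038627.
The posterior is then P(bowl A | data) = 0.80903, P(bowl B | data) = 0.19097.
The predictive probability is P(red next | data) = (1/2)(0.80903) + (3/11)(0.19097) = 0.4566.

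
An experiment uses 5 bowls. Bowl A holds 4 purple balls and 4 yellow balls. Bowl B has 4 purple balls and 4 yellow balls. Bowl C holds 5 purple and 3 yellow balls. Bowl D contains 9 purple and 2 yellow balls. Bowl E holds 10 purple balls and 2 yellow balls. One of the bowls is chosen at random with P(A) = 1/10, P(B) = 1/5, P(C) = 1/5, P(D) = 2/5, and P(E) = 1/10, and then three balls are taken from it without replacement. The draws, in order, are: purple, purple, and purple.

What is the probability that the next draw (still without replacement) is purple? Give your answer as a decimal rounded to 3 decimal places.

0.678

The likelihood of the observed sequence under each hypothesis: P(data | bowl A) = (4/8)(3/7)(2/6) = 0.071429; P(data | bowl B) = (4/8)(3/7)(2/6) = 0.071429; P(data | bowl C) = (5/8)(4/7)(3/6) = 0.17857; P(data | bowl D) = (9/11)(8/10)(7/9) = 0.50909; P(data | bowl E) = (10/12)(9/11)(8/10) = 0.54545.
Weighting by the prior gives 1/10 · 0.071429 = 0.0071429, 1/5 · 0.071429 = 0.014286, 1/5 · 0.17857 = 0.035714, 2/5 · 0.50909 = 0.20364, 1/10 · 0.54545 = 0.054545; with total 0.31532.
Dividing through by the total gives posterior P(bowl A | data) = 0.022652, P(bowl B | data) = 0.045305, P(bowl C | data) = 0.11326, P(bowl D | data) = 0.6458, P(bowl E | data) = 0.17298.
The predictive probability is P(purple next | data) = (1/5)(0.022652) + (1/5)(0.045305) + (2/5)(0.11326) + (3/4)(0.6458) + (7/9)(0.17298) = 0.67779.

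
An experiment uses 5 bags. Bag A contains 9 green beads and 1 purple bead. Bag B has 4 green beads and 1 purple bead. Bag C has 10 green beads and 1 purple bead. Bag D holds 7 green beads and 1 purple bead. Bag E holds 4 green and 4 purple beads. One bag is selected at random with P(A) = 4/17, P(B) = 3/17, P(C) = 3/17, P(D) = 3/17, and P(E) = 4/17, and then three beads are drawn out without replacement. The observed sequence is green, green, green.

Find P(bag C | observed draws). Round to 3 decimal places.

Compute the likelihood of the observed sequence for each case: P(data | bag A) = (9/10)(8/9)(7/8) = 0.7; P(data | bag B) = (4/5)(3/4)(2/3) = 0.4; P(data | bag C) = (10/11)(9/10)(8/9) = 0.72727; P(data | bag D) = (7/8)(6/7)(5/6) = 0.625; P(data | bag E) = (4/8)(3/7)(2/6) = 0.071429.
Multiplying each by its prior: 4/17 · 0.7 = 0.16471, 3/17 · 0.4 = 0.070588, 3/17 · 0.72727 = 0.12834, 3/17 · 0.625 = 0.11029, 4/17 · 0.071429 = 0.016807; these sum to 0.49074.
So P(bag C | data) = (0.12834) / (0.49074) = 0.26153.

0.262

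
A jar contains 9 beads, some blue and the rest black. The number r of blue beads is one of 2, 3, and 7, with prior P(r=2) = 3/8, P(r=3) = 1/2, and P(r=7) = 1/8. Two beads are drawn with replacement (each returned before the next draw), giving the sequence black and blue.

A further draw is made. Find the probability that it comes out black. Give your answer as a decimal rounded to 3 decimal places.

Under each hypothesis, the probability of the observed sequence is: P(data | r = 2) = (7/9)(2/9) = 14/81; P(data | r = 3) = (6/9)(3/9) = 2/9; P(data | r = 7) = (2/9)(7/9) = 14/81.
Multiplying each by its prior: 3/8 · 14/81 = 7/108, 1/2 · 2/9 = 1/9, 1/8 · 14/81 = 7/324; summing to 16/81.
The posterior is then P(r = 2 | data) = 21/64, P(r = 3 | data) = 9/16, P(r = 7 | data) = 7/64.
The predictive probability is P(black next | data) = (7/9)(21/64) + (2/3)(9/16) + (2/9)(7/64) = 377/576.

0.655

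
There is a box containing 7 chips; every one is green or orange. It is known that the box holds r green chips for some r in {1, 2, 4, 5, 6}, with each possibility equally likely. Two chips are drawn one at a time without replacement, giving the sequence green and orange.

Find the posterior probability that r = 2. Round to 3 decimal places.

Compute the likelihood of the observed sequence for each case: P(data | r = 1) = (1/7)(6/6) = 1/7; P(data | r = 2) = (2/7)(5/6) = 5/21; P(data | r = 4) = (4/7)(3/6) = 2/7; P(data | r = 5) = (5/7)(2/6) = 5/21; P(data | r = 6) = (6/7)(1/6) = 1/7.
Weighting by the prior gives 1/5 · 1/7 = 1/35, 1/5 · 5/21 = 1/21, 1/5 · 2/7 = 2/35, 1/5 · 5/21 = 1/21, 1/5 · 1/7 = 1/35; summing to 22/105.
So P(r = 2 | data) = (1/21) / (22/105) = 5/22.

0.227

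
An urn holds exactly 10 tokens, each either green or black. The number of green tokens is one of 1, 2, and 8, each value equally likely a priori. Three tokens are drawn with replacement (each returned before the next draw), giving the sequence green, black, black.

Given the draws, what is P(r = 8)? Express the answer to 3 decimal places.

0.133

The likelihood of the observed sequence under each hypothesis: P(data | r = 1) = (1/10)(9/10)(9/10) = 0.081; P(data | r = 2) = (2/10)(8/10)(8/10) = 0.128; P(data | r = 8) = (8/10)(2/10)(2/10) = 0.032.
Multiplying each by its prior: 1/3 · 0.081 = 0.027, 1/3 · 0.128 = 0.042667, 1/3 · 0.032 = 0.010667; summing to 0.080333.
Therefore the posterior P(r = 8 | data) = (0.010667) / (0.080333) = 0.13278.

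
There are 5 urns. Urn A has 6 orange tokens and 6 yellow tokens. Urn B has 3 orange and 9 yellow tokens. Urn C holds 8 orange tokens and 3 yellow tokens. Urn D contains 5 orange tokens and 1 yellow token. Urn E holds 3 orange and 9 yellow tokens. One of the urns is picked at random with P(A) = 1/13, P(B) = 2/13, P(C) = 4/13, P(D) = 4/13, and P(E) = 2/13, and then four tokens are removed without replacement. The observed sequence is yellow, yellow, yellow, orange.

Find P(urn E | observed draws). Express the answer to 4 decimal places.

The likelihood of the observed sequence under each hypothesis: P(data | urn A) = (6/12)(5/11)(4/10)(6/9) = 0.060606; P(data | urn B) = (9/12)(8/11)(7/10)(3/9) = 0.12727; P(data | urn C) = (3/11)(2/10)(1/9)(8/8) = 0.0060606; P(data | urn D) = (1/6)(0/5) = 0; P(data | urn E) = (9/12)(8/11)(7/10)(3/9) = 0.12727.
The prior-weighted likelihoods are 1/13 · 0.060606 = 0.004662, 2/13 · 0.12727 = 0.01958, 4/13 · 0.0060606 = 0.0018648, 4/13 · 0 = 0, 2/13 · 0.12727 = 0.01958; with total 0.045688.
By Bayes' rule, P(urn E | data) = (0.01958) / (0.045688) = 0.42857.

0.4286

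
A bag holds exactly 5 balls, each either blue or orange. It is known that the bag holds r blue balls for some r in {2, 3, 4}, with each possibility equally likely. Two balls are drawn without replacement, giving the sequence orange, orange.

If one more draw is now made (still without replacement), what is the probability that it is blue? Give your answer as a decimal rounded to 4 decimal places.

0.7500

Under each hypothesis, the probability of the observed sequence is: P(data | r = 2) = (3/5)(2/4) = 3/10; P(data | r = 3) = (2/5)(1/4) = 1/10; P(data | r = 4) = (1/5)(0/4) = 0.
Weighting by the prior gives 1/3 · 3/10 = 1/10, 1/3 · 1/10 = 1/30, 1/3 · 0 = 0; with total 2/15.
Normalising, the posterior is P(r = 2 | data) = 3/4, P(r = 3 | data) = 1/4, P(r = 4 | data) = 0.
Averaging over the posterior, P(blue next | data) = (2/3)(3/4) + (1)(1/4) = 3/4.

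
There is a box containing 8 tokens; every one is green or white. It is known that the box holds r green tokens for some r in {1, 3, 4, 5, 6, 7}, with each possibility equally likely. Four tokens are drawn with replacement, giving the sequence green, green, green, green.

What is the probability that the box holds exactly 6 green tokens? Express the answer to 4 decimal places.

The likelihood of the observed sequence under each hypothesis: P(data | r = 1) = (1/8)(1/8)(1/8)(1/8) = 0.00024414; P(data | r = 3) = (3/8)(3/8)(3/8)(3/8) = 0.019775; P(data | r = 4) = (4/8)(4/8)(4/8)(4/8) = 0.0625; P(data | r = 5) = (5/8)(5/8)(5/8)(5/8) = 0.15259; P(data | r = 6) = (6/8)(6/8)(6/8)(6/8) = 0.31641; P(data | r = 7) = (7/8)(7/8)(7/8)(7/8) = 0.58618.
Weighting by the prior gives 1/6 · 0.00024414 = 4.069e-05, 1/6 · 0.019775 = 0.0032959, 1/6 · 0.0625 = 0.010417, 1/6 · 0.15259 = 0.025431, 1/6 · 0.31641 = 0.052734, 1/6 · 0.58618 = 0.097697; these sum to 0.18962.
So P(r = 6 | data) = (0.052734) / (0.18962) = 0.27811.

0.2781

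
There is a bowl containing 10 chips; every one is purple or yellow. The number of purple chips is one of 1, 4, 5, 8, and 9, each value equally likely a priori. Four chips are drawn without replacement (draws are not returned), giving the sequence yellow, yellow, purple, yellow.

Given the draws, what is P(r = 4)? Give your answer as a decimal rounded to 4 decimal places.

0.3738

For each hypothesis, P(data | H) works out to: P(data | r = 1) = (9/10)(8/9)(1/8)(7/7) = 0.1; P(data | r = 4) = (6/10)(5/9)(4/8)(4/7) = 0.095238; P(data | r = 5) = (5/10)(4/9)(5/8)(3/7) = 0.059524; P(data | r = 8) = (2/10)(1/9)(8/8)(0/7) = 0; P(data | r = 9) = (1/10)(0/9) = 0.
Multiplying each by its prior: 1/5 · 0.1 = 0.02, 1/5 · 0.095238 = 0.019048, 1/5 · 0.059524 = 0.011905, 1/5 · 0 = 0, 1/5 · 0 = 0; these sum to 0.050952.
Hence P(r = 4 | data) = (0.019048) / (0.050952) = 0.37383.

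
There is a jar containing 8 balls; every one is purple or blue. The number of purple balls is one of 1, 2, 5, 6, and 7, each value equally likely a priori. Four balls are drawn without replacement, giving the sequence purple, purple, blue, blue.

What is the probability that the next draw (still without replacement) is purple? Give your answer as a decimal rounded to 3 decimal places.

0.625

For each hypothesis, P(data | H) works out to: P(data | r = 1) = (1/8)(0/7) = 0; P(data | r = 2) = (2/8)(1/7)(6/6)(5/5) = 1/28; P(data | r = 5) = (5/8)(4/7)(3/6)(2/5) = 1/14; P(data | r = 6) = (6/8)(5/7)(2/6)(1/5) = 1/28; P(data | r = 7) = (7/8)(6/7)(1/6)(0/5) = 0.
The prior-weighted likelihoods are 1/5 · 0 = 0, 1/5 · 1/28 = 1/140, 1/5 · 1/14 = 1/70, 1/5 · 1/28 = 1/140, 1/5 · 0 = 0; these sum to 1/35.
The posterior is then P(r = 1 | data) = 0, P(r = 2 | data) = 1/4, P(r = 5 | data) = 1/2, P(r = 6 | data) = 1/4, P(r = 7 | data) = 0.
The predictive probability is P(purple next | data) = (0)(1/4) + (3/4)(1/2) + (1)(1/4) = 5/8.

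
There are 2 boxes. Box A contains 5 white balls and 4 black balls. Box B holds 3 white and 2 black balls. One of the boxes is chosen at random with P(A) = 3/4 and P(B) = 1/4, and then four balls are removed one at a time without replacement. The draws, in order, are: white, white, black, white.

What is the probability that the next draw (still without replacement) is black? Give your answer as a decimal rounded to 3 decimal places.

0.718

Under each hypothesis, the probability of the observed sequence is: P(data | box A) = (5/9)(4/8)(4/7)(3/6) = 5/63; P(data | box B) = (3/5)(2/4)(2/3)(1/2) = 1/10.
Weighting by the prior gives 3/4 · 5/63 = 5/84, 1/4 · 1/10 = 1/40; with total 71/840.
Dividing through by the total gives posterior P(box A | data) = 50/71, P(box B | data) = 21/71.
The predictive probability is P(black next | data) = (3/5)(50/71) + (1)(21/71) = 51/71.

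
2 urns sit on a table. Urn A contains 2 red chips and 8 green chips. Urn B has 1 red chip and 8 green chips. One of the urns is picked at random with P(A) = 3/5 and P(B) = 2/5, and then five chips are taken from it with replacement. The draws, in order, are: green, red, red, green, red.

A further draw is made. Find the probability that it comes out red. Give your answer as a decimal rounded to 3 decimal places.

0.189

Under each hypothesis, the probability of the observed sequence is: P(data | urn A) = (8/10)(2/10)(2/10)(8/10)(2/10) = 0.00512; P(data | urn B) = (8/9)(1/9)(1/9)(8/9)(1/9) = 0.0010838.
The prior-weighted likelihoods are 3/5 · 0.00512 = 0.003072, 2/5 · 0.0010838 = 0.00043354; summing to 0.0035055.
Normalising, the posterior is P(urn A | data) = 0.87633, P(urn B | data) = 0.12367.
Averaging over the posterior, P(red next | data) = (1/5)(0.87633) + (1/9)(0.12367) = 0.18901.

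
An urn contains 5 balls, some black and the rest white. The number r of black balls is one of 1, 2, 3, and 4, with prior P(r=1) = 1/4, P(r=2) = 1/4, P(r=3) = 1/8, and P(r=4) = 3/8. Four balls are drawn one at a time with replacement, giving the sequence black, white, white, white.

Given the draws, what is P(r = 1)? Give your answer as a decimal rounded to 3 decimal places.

The likelihood of the observed sequence under each hypothesis: P(data | r = 1) = (1/5)(4/5)(4/5)(4/5) = 0.1024; P(data | r = 2) = (2/5)(3/5)(3/5)(3/5) = 0.0864; P(data | r = 3) = (3/5)(2/5)(2/5)(2/5) = 0.0384; P(data | r = 4) = (4/5)(1/5)(1/5)(1/5) = 0.0064.
The prior-weighted likelihoods are 1/4 · 0.1024 = 0.0256, 1/4 · 0.0864 = 0.0216, 1/8 · 0.0384 = 0.0048, 3/8 · 0.0064 = 0.0024; summing to 0.0544.
Hence P(r = 1 | data) = (0.0256) / (0.0544) = 0.47059.

0.471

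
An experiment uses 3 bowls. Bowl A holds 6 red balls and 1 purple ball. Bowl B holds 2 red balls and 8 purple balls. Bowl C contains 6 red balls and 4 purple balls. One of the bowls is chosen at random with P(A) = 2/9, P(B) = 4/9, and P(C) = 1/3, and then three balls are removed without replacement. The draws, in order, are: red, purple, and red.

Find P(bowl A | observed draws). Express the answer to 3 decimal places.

The likelihood of the observed sequence under each hypothesis: P(data | bowl A) = (6/7)(1/6)(5/5) = 0.14286; P(data | bowl B) = (2/10)(8/9)(1/8) = 0.022222; P(data | bowl C) = (6/10)(4/9)(5/8) = 0.16667.
Multiplying each by its prior: 2/9 · 0.14286 = 0.031746, 4/9 · 0.022222 = 0.0098765, 1/3 · 0.16667 = 0.055556; these sum to 0.097178.
Hence P(bowl A | data) = (0.031746) / (0.097178) = 0.32668.

0.327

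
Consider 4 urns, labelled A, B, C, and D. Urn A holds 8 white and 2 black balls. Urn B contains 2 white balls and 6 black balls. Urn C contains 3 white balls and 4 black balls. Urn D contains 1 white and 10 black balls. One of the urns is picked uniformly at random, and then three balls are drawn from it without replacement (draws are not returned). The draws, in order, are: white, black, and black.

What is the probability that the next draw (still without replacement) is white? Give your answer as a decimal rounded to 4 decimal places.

0.3102

Compute the likelihood of the observed sequence for each case: P(data | urn A) = (8/10)(2/9)(1/8) = 0.022222; P(data | urn B) = (2/8)(6/7)(5/6) = 0.17857; P(data | urn C) = (3/7)(4/6)(3/5) = 0.17143; P(data | urn D) = (1/11)(10/10)(9/9) = 0.090909.
Weighting by the prior gives 1/4 · 0.022222 = 0.0055556, 1/4 · 0.17857 = 0.044643, 1/4 · 0.17143 = 0.042857, 1/4 · 0.090909 = 0.022727; these sum to 0.11578.
Dividing through by the total gives posterior P(urn A | data) = 0.047983, P(urn B | data) = 0.38557, P(urn C | data) = 0.37015, P(urn D | data) = 0.19629.
So P(white next | data) = Σ P(white next | H) P(H | data) = (1)(0.047983) + (1/5)(0.38557) + (1/2)(0.37015) + (0)(0.19629) = 0.31017.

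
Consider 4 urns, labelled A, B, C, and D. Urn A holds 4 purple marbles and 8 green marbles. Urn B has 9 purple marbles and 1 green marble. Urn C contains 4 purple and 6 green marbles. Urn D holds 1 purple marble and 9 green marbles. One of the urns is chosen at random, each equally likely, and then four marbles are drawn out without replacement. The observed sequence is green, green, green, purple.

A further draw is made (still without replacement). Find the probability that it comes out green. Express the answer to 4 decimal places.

Compute the likelihood of the observed sequence for each case: P(data | urn A) = (8/12)(7/11)(6/10)(4/9) = 0.11313; P(data | urn B) = (1/10)(0/9) = 0; P(data | urn C) = (6/10)(5/9)(4/8)(4/7) = 0.095238; P(data | urn D) = (9/10)(8/9)(7/8)(1/7) = 0.1.
Weighting by the prior gives 1/4 · 0.11313 = 0.028283, 1/4 · 0 = 0, 1/4 · 0.095238 = 0.02381, 1/4 · 0.1 = 0.025; summing to 0.077092.
The posterior is then P(urn A | data) = 0.36687, P(urn B | data) = 0, P(urn C | data) = 0.30884, P(urn D | data) = 0.32429.
Averaging over the posterior, P(green next | data) = (5/8)(0.36687) + (1/2)(0.30884) + (1)(0.32429) = 0.708.

0.7080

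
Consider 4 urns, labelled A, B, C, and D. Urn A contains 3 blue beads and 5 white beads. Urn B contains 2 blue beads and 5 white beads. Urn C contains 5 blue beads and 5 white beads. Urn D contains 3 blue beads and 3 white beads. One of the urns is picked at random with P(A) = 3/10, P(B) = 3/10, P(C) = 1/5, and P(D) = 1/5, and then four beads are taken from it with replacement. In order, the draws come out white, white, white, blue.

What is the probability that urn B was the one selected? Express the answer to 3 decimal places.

0.373

The likelihood of the observed sequence under each hypothesis: P(data | urn A) = (5/8)(5/8)(5/8)(3/8) = 0.091553; P(data | urn B) = (5/7)(5/7)(5/7)(2/7) = 0.10412; P(data | urn C) = (5/10)(5/10)(5/10)(5/10) = 0.0625; P(data | urn D) = (3/6)(3/6)(3/6)(3/6) = 0.0625.
The prior-weighted likelihoods are 3/10 · 0.091553 = 0.027466, 3/10 · 0.10412 = 0.031237, 1/5 · 0.0625 = 0.0125, 1/5 · 0.0625 = 0.0125; these sum to 0.083703.
So P(urn B | data) = (0.031237) / (0.083703) = 0.37319.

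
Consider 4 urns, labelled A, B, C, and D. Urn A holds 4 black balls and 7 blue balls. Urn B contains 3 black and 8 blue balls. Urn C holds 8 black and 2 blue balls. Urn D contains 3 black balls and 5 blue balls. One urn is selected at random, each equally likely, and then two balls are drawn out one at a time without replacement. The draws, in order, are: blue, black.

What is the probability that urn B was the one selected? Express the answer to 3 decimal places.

The likelihood of the observed sequence under each hypothesis: P(data | urn A) = (7/11)(4/10) = 0.25455; P(data | urn B) = (8/11)(3/10) = 0.21818; P(data | urn C) = (2/10)(8/9) = 0.17778; P(data | urn D) = (5/8)(3/7) = 0.26786.
The prior-weighted likelihoods are 1/4 · 0.25455 = 0.063636, 1/4 · 0.21818 = 0.054545, 1/4 · 0.17778 = 0.044444, 1/4 · 0.26786 = 0.066964; these sum to 0.22959.
Hence P(urn B | data) = (0.054545) / (0.22959) = 0.23758.

0.238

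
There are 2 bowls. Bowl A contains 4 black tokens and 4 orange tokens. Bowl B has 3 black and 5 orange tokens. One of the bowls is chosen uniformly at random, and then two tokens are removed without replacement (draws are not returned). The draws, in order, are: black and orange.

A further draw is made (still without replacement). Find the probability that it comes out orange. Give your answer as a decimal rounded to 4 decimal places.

The likelihood of the observed sequence under each hypothesis: P(data | bowl A) = (4/8)(4/7) = 2/7; P(data | bowl B) = (3/8)(5/7) = 15/56.
The prior-weighted likelihoods are 1/2 · 2/7 = 1/7, 1/2 · 15/56 = 15/112; these sum to 31/112.
Normalising, the posterior is P(bowl A | data) = 16/31, P(bowl B | data) = 15/31.
The predictive probability is P(orange next | data) = (1/2)(16/31) + (2/3)(15/31) = 18/31.

0.5806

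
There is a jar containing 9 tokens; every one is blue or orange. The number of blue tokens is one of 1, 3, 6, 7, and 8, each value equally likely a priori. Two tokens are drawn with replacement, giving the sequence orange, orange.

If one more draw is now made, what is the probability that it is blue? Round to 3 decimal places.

Under each hypothesis, the probability of the observed sequence is: P(data | r = 1) = (8/9)(8/9) = 64/81; P(data | r = 3) = (6/9)(6/9) = 4/9; P(data | r = 6) = (3/9)(3/9) = 1/9; P(data | r = 7) = (2/9)(2/9) = 4/81; P(data | r = 8) = (1/9)(1/9) = 1/81.
The prior-weighted likelihoods are 1/5 · 64/81 = 64/405, 1/5 · 4/9 = 4/45, 1/5 · 1/9 = 1/45, 1/5 · 4/81 = 4/405, 1/5 · 1/81 = 1/405; summing to 38/135.
The posterior is then P(r = 1 | data) = 32/57, P(r = 3 | data) = 6/19, P(r = 6 | data) = 3/38, P(r = 7 | data) = 2/57, P(r = 8 | data) = 1/114.
The predictive probability is P(blue next | data) = (1/9)(32/57) + (1/3)(6/19) + (2/3)(3/38) + (7/9)(2/57) + (8/9)(1/114) = 131/513.

0.255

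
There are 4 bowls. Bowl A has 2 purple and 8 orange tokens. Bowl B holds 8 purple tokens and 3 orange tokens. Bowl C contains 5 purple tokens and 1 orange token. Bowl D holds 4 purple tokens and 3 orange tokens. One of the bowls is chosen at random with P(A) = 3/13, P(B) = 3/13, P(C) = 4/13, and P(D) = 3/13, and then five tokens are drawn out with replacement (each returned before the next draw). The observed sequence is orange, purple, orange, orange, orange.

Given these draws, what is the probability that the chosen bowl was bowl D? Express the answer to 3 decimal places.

For each hypothesis, P(data | H) works out to: P(data | bowl A) = (8/10)(2/10)(8/10)(8/10)(8/10) = 0.08192; P(data | bowl B) = (3/11)(8/11)(3/11)(3/11)(3/11) = 0.0040236; P(data | bowl C) = (1/6)(5/6)(1/6)(1/6)(1/6) = 0.000643; P(data | bowl D) = (3/7)(4/7)(3/7)(3/7)(3/7) = 0.019278.
Multiplying each by its prior: 3/13 · 0.08192 = 0.018905, 3/13 · 0.0040236 = 0.00092852, 4/13 · 0.000643 = 0.00019785, 3/13 · 0.019278 = 0.0044487; these sum to 0.02448.
By Bayes' rule, P(bowl D | data) = (0.0044487) / (0.02448) = 0.18173.

0.182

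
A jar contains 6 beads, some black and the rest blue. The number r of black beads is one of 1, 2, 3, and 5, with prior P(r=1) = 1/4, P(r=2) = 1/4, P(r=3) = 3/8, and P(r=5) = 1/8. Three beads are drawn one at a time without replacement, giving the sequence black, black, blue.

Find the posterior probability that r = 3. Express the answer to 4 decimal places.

0.6000

Under each hypothesis, the probability of the observed sequence is: P(data | r = 1) = (1/6)(0/5) = 0; P(data | r = 2) = (2/6)(1/5)(4/4) = 1/15; P(data | r = 3) = (3/6)(2/5)(3/4) = 3/20; P(data | r = 5) = (5/6)(4/5)(1/4) = 1/6.
Multiplying each by its prior: 1/4 · 0 = 0, 1/4 · 1/15 = 1/60, 3/8 · 3/20 = 9/160, 1/8 · 1/6 = 1/48; these sum to 3/32.
Hence P(r = 3 | data) = (9/160) / (3/32) = 3/5.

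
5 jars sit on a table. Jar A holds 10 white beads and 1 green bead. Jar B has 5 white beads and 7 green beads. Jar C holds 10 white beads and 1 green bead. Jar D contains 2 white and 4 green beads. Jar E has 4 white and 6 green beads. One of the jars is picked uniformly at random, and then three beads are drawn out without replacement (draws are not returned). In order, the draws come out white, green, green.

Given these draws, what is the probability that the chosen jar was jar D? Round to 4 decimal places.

0.3804

Compute the likelihood of the observed sequence for each case: P(data | jar A) = (10/11)(1/10)(0/9) = 0; P(data | jar B) = (5/12)(7/11)(6/10) = 0.15909; P(data | jar C) = (10/11)(1/10)(0/9) = 0; P(data | jar D) = (2/6)(4/5)(3/4) = 0.2; P(data | jar E) = (4/10)(6/9)(5/8) = 0.16667.
The prior-weighted likelihoods are 1/5 · 0 = 0, 1/5 · 0.15909 = 0.031818, 1/5 · 0 = 0, 1/5 · 0.2 = 0.04, 1/5 · 0.16667 = 0.033333; summing to 0.10515.
By Bayes' rule, P(jar D | data) = (0.04) / (0.10515) = 0.3804.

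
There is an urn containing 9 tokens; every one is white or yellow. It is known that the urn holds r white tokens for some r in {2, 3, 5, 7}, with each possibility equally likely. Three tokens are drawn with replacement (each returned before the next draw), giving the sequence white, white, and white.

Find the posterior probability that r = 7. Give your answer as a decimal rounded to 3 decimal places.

0.682

For each hypothesis, P(data | H) works out to: P(data | r = 2) = (2/9)(2/9)(2/9) = 0.010974; P(data | r = 3) = (3/9)(3/9)(3/9) = 0.037037; P(data | r = 5) = (5/9)(5/9)(5/9) = 0.17147; P(data | r = 7) = (7/9)(7/9)(7/9) = 0.47051.
Multiplying each by its prior: 1/4 · 0.010974 = 0.0027435, 1/4 · 0.037037 = 0.0092593, 1/4 · 0.17147 = 0.042867, 1/4 · 0.47051 = 0.11763; with total 0.1725.
Hence P(r = 7 | data) = (0.11763) / (0.1725) = 0.68191.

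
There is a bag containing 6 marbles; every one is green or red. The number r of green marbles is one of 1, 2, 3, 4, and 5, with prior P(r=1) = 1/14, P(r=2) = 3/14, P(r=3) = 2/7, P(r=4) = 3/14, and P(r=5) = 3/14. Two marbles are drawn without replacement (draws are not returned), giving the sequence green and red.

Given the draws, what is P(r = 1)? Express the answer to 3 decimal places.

0.048

For each hypothesis, P(data | H) works out to: P(data | r = 1) = (1/6)(5/5) = 1/6; P(data | r = 2) = (2/6)(4/5) = 4/15; P(data | r = 3) = (3/6)(3/5) = 3/10; P(data | r = 4) = (4/6)(2/5) = 4/15; P(data | r = 5) = (5/6)(1/5) = 1/6.
Weighting by the prior gives 1/14 · 1/6 = 1/84, 3/14 · 4/15 = 2/35, 2/7 · 3/10 = 3/35, 3/14 · 4/15 = 2/35, 3/14 · 1/6 = 1/28; these sum to 26/105.
By Bayes' rule, P(r = 1 | data) = (1/84) / (26/105) = 5/104.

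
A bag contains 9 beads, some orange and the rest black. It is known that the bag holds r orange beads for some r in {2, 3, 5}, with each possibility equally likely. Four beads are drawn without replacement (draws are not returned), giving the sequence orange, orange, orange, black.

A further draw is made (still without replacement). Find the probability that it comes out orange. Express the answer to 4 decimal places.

0.3478

Under each hypothesis, the probability of the observed sequence is: P(data | r = 2) = (2/9)(1/8)(0/7) = 0; P(data | r = 3) = (3/9)(2/8)(1/7)(6/6) = 1/84; P(data | r = 5) = (5/9)(4/8)(3/7)(4/6) = 5/63.
Multiplying each by its prior: 1/3 · 0 = 0, 1/3 · 1/84 = 1/252, 1/3 · 5/63 = 5/189; these sum to 23/756.
The posterior is then P(r = 2 | data) = 0, P(r = 3 | data) = 3/23, P(r = 5 | data) = 20/23.
So P(orange next | data) = Σ P(orange next | H) P(H | data) = (0)(3/23) + (2/5)(20/23) = 8/23.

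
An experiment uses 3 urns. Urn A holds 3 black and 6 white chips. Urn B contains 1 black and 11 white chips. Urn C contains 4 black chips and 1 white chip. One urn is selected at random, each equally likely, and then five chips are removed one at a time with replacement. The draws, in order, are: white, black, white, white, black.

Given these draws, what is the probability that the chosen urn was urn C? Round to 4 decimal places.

Under each hypothesis, the probability of the observed sequence is: P(data | urn A) = (6/9)(3/9)(6/9)(6/9)(3/9) = 0.032922; P(data | urn B) = (11/12)(1/12)(11/12)(11/12)(1/12) = 0.005349; P(data | urn C) = (1/5)(4/5)(1/5)(1/5)(4/5) = 0.00512.
Weighting by the prior gives 1/3 · 0.032922 = 0.010974, 1/3 · 0.005349 = 0.001783, 1/3 · 0.00512 = 0.0017067; with total 0.014464.
Hence P(urn C | data) = (0.0017067) / (0.014464) = 0.118.

0.1180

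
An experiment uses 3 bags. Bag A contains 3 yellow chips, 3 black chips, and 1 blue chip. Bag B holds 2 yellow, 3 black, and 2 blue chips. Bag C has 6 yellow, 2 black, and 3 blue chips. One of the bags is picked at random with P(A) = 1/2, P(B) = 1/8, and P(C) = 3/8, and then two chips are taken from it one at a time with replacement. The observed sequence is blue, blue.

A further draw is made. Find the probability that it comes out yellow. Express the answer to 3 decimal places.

0.466

The likelihood of the observed sequence under each hypothesis: P(data | bag A) = (1/7)(1/7) = 0.020408; P(data | bag B) = (2/7)(2/7) = 0.081633; P(data | bag C) = (3/11)(3/11) = 0.07438.
Weighting by the prior gives 1/2 · 0.020408 = 0.010204, 1/8 · 0.081633 = 0.010204, 3/8 · 0.07438 = 0.027893; these sum to 0.048301.
Normalising, the posterior is P(bag A | data) = 0.21126, P(bag B | data) = 0.21126, P(bag C | data) = 0.57748.
Averaging over the posterior, P(yellow next | data) = (3/7)(0.21126) + (2/7)(0.21126) + (6/11)(0.57748) = 0.46589.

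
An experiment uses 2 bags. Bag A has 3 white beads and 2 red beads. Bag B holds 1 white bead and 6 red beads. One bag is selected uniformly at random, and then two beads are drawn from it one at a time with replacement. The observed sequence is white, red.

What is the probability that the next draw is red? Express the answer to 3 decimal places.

0.554

The likelihood of the observed sequence under each hypothesis: P(data | bag A) = (3/5)(2/5) = 0.24; P(data | bag B) = (1/7)(6/7) = 0.12245.
Multiplying each by its prior: 1/2 · 0.24 = 0.12, 1/2 · 0.12245 = 0.061224; these sum to 0.18122.
Normalising, the posterior is P(bag A | data) = 0.66216, P(bag B | data) = 0.33784.
Averaging over the posterior, P(red next | data) = (2/5)(0.66216) + (6/7)(0.33784) = 0.55444.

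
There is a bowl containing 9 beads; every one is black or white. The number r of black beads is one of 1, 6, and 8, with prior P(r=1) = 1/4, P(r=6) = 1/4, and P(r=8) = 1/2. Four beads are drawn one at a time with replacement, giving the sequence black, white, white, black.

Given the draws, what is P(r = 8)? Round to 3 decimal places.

Under each hypothesis, the probability of the observed sequence is: P(data | r = 1) = (1/9)(8/9)(8/9)(1/9) = 0.0097546; P(data | r = 6) = (6/9)(3/9)(3/9)(6/9) = 0.049383; P(data | r = 8) = (8/9)(1/9)(1/9)(8/9) = 0.0097546.
The prior-weighted likelihoods are 1/4 · 0.0097546 = 0.0024387, 1/4 · 0.049383 = 0.012346, 1/2 · 0.0097546 = 0.0048773; with total 0.019662.
By Bayes' rule, P(r = 8 | data) = (0.0048773) / (0.019662) = 0.24806.

0.248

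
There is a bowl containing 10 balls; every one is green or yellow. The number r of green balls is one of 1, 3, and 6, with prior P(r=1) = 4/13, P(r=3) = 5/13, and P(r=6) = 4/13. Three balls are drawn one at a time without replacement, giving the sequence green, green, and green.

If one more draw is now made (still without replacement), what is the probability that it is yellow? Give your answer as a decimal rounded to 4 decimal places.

0.5966

Compute the likelihood of the observed sequence for each case: P(data | r = 1) = (1/10)(0/9) = 0; P(data | r = 3) = (3/10)(2/9)(1/8) = 1/120; P(data | r = 6) = (6/10)(5/9)(4/8) = 1/6.
Multiplying each by its prior: 4/13 · 0 = 0, 5/13 · 1/120 = 1/312, 4/13 · 1/6 = 2/39; with total 17/312.
The posterior is then P(r = 1 | data) = 0, P(r = 3 | data) = 1/17, P(r = 6 | data) = 16/17.
Averaging over the posterior, P(yellow next | data) = (1)(1/17) + (4/7)(16/17) = 71/119.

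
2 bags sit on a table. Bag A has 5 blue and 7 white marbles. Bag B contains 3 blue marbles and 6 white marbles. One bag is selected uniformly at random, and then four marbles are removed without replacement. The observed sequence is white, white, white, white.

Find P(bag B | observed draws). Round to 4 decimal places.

0.6274

The likelihood of the observed sequence under each hypothesis: P(data | bag A) = (7/12)(6/11)(5/10)(4/9) = 0.070707; P(data | bag B) = (6/9)(5/8)(4/7)(3/6) = 0.11905.
Weighting by the prior gives 1/2 · 0.070707 = 0.035354, 1/2 · 0.11905 = 0.059524; with total 0.094877.
So P(bag B | data) = (0.059524) / (0.094877) = 0.62738.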